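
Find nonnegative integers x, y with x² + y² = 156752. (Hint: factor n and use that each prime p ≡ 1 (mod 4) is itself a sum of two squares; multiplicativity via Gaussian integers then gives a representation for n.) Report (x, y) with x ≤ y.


Step 1: Factor n = 156752 = 2^4 · 97 · 101.
Step 2: Check the mod-4 condition on each prime factor: 2 = 2 (special); 97 ≡ 1 (mod 4), exponent 1; 101 ≡ 1 (mod 4), exponent 1.
All primes ≡ 3 (mod 4) appear to even exponent (or don't appear), so by the two-squares theorem n IS expressible as a sum of two squares.
Step 3: Build a representation. Group n = k² · m with k = 4 and m = 97 · 101 = 9797 (a product of primes ≡ 1 (mod 4)); a representation of m scales to one of n via (k·x)² + (k·y)² = k²(x² + y²). Each prime p ≡ 1 (mod 4) is itself a sum of two squares; find a² by testing p − a² for a perfect square:
  97: 97 − 1² = 96, 97 − 2² = 93, 97 − 3² = 88, 97 − 4² = 81 = 9² ⇒ 97 = 4² + 9².
  101: 101 − 1² = 100 = 10² ⇒ 101 = 1² + 10².
  Combine using the Brahmagupta–Fibonacci identity (a² + b²)(c² + d²) = (ac − bd)² + (ad + bc)² = (ac + bd)² + (ad − bc)²:
  97 · 101 = 9797: from (4² + 9²)(1² + 10²), take (4·1 − 9·10, 4·10 + 9·1) = (4 − 90, 40 + 9) = (-86, 49); dropping signs (only squares matter) gives (86, 49); check 86² + 49² = 7396 + 2401 = 9797 ✓.
  Scale by k = 4: (4·86, 4·49) = (344, 196).
Step 4: Order so x ≤ y and verify: 196² + 344² = 38416 + 118336 = 156752 = n. ✓

n = 156752 = 196² + 344² (one valid representation with x ≤ y).


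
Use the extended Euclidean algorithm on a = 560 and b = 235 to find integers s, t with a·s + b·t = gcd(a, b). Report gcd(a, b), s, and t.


Euclidean algorithm on (560, 235) — divide until remainder is 0:
  560 = 2 · 235 + 90
  235 = 2 · 90 + 55
  90 = 1 · 55 + 35
  55 = 1 · 35 + 20
  35 = 1 · 20 + 15
  20 = 1 · 15 + 5
  15 = 3 · 5 + 0
gcd(560, 235) = 5.
Track Bezout coefficients alongside the remainders: start with r₀ = 560 = a·1 + b·0 (s = 1, t = 0) and r₁ = 235 = a·0 + b·1 (s = 0, t = 1); each new remainder r_{k+1} = r_{k-1} − q_k·r_k inherits s_{k+1} = s_{k-1} − q_k·s_k, t_{k+1} = t_{k-1} − q_k·t_k, so r_k = a·s_k + b·t_k at every step:
  q = 2: r = 90, s = 1 − 2·0 = 1, t = 0 − 2·1 = -2  (check: 560·1 + 235·(-2) = 90)
  q = 2: r = 55, s = 0 − 2·1 = -2, t = 1 − 2·(-2) = 5  (check: 560·(-2) + 235·5 = 55)
  q = 1: r = 35, s = 1 − 1·(-2) = 3, t = -2 − 1·5 = -7  (check: 560·3 + 235·(-7) = 35)
  q = 1: r = 20, s = -2 − 1·3 = -5, t = 5 − 1·(-7) = 12  (check: 560·(-5) + 235·12 = 20)
  q = 1: r = 15, s = 3 − 1·(-5) = 8, t = -7 − 1·12 = -19  (check: 560·8 + 235·(-19) = 15)
  q = 1: r = 5, s = -5 − 1·8 = -13, t = 12 − 1·(-19) = 31  (check: 560·(-13) + 235·31 = 5)
The row with r = 5 (the gcd) gives the Bezout coefficients s = -13, t = 31.
Result: 560 · (-13) + 235 · (31) = 5.

gcd(560, 235) = 5; s = -13, t = 31 (check: 560·(-13) + 235·31 = 5).


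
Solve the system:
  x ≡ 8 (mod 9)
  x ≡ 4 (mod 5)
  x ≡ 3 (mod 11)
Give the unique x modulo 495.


Moduli 9, 5, 11 are pairwise coprime; by CRT there is a unique solution modulo M = 9 · 5 · 11 = 495.
Solve pairwise, accumulating the modulus:
  Start with x ≡ 8 (mod 9).
  Combine with x ≡ 4 (mod 5): since gcd(9, 5) = 1, we get a unique residue mod 45.
    Write x = 8 + 9·t and substitute into x ≡ 4 (mod 5): 9·t ≡ 4 − 8 = -4 (mod 5).
    Reduce coefficients mod 5: 4·t ≡ 1 (mod 5).
    The inverse of 4 mod 5 is 4 (since 4·4 = 16 = 3·5 + 1), so t ≡ 4·1 = 4 ≡ 4 (mod 5).
    Then x = 8 + 9·4 = 44, valid modulo lcm(9, 5) = 45: x ≡ 44 (mod 45).
  Combine with x ≡ 3 (mod 11): since gcd(45, 11) = 1, we get a unique residue mod 495.
    Write x = 44 + 45·t and substitute into x ≡ 3 (mod 11): 45·t ≡ 3 − 44 = -41 (mod 11).
    Reduce coefficients mod 11: 1·t ≡ 3 (mod 11).
    So t ≡ 3 (mod 11).
    Then x = 44 + 45·3 = 179, valid modulo lcm(45, 11) = 495: x ≡ 179 (mod 495).
Verify: 179 mod 9 = 8 ✓, 179 mod 5 = 4 ✓, 179 mod 11 = 3 ✓.

x ≡ 179 (mod 495).


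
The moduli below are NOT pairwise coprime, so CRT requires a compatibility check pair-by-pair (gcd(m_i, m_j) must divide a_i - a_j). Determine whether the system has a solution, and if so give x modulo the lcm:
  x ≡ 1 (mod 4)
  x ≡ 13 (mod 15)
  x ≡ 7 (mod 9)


Moduli 4, 15, 9 are not pairwise coprime, so CRT works modulo lcm(m_i) when all pairwise compatibility conditions hold.
Pairwise compatibility: gcd(m_i, m_j) must divide a_i - a_j for every pair.
Merge one congruence at a time:
  Start: x ≡ 1 (mod 4).
  Combine with x ≡ 13 (mod 15): gcd(4, 15) = 1; 13 - 1 = 12, which IS divisible by 1, so compatible.
    Write x = 1 + 4·t and substitute into x ≡ 13 (mod 15): 4·t ≡ 13 − 1 = 12 (mod 15).
    The inverse of 4 mod 15 is 4 (since 4·4 = 16 = 1·15 + 1), so t ≡ 4·12 = 48 ≡ 3 (mod 15).
    Then x = 1 + 4·3 = 13, valid modulo lcm(4, 15) = 60: x ≡ 13 (mod 60).
  Combine with x ≡ 7 (mod 9): gcd(60, 9) = 3; 7 - 13 = -6, which IS divisible by 3, so compatible.
    Write x = 13 + 60·t and substitute into x ≡ 7 (mod 9): 60·t ≡ 7 − 13 = -6 (mod 9).
    Divide the congruence (and modulus) by g = 3: 20·t ≡ -2 (mod 3).
    Reduce coefficients mod 3: 2·t ≡ 1 (mod 3).
    The inverse of 2 mod 3 is 2 (since 2·2 = 4 = 1·3 + 1), so t ≡ 2·1 = 2 ≡ 2 (mod 3).
    Then x = 13 + 60·2 = 133, valid modulo lcm(60, 9) = 180: x ≡ 133 (mod 180).
Verify: 133 mod 4 = 1, 133 mod 15 = 13, 133 mod 9 = 7.

x ≡ 133 (mod 180).


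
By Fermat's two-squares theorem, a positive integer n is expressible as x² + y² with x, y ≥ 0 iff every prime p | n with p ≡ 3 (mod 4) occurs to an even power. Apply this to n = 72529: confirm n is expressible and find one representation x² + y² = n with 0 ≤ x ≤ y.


Step 1: Factor n = 72529 = 29 · 41 · 61.
Step 2: Check the mod-4 condition on each prime factor: 29 ≡ 1 (mod 4), exponent 1; 41 ≡ 1 (mod 4), exponent 1; 61 ≡ 1 (mod 4), exponent 1.
All primes ≡ 3 (mod 4) appear to even exponent (or don't appear), so by the two-squares theorem n IS expressible as a sum of two squares.
Step 3: Build a representation. Here n = 29 · 41 · 61 is a product of primes ≡ 1 (mod 4). Each prime p ≡ 1 (mod 4) is itself a sum of two squares; find a² by testing p − a² for a perfect square:
  29: 29 − 1² = 28, 29 − 2² = 25 = 5² ⇒ 29 = 2² + 5².
  41: 41 − 1² = 40, 41 − 2² = 37, 41 − 3² = 32, 41 − 4² = 25 = 5² ⇒ 41 = 4² + 5².
  61: 61 − 1² = 60, 61 − 2² = 57, 61 − 3² = 52, 61 − 4² = 45, 61 − 5² = 36 = 6² ⇒ 61 = 5² + 6².
  Combine using the Brahmagupta–Fibonacci identity (a² + b²)(c² + d²) = (ac − bd)² + (ad + bc)² = (ac + bd)² + (ad − bc)²:
  29 · 41 = 1189: from (2² + 5²)(4² + 5²), take (2·4 − 5·5, 2·5 + 5·4) = (8 − 25, 10 + 20) = (-17, 30); dropping signs (only squares matter) gives (17, 30); check 17² + 30² = 289 + 900 = 1189 ✓.
  1189 · 61 = 72529: from (17² + 30²)(5² + 6²), take (17·5 − 30·6, 17·6 + 30·5) = (85 − 180, 102 + 150) = (-95, 252); dropping signs (only squares matter) gives (95, 252); check 95² + 252² = 9025 + 63504 = 72529 ✓.
Step 4: Order so x ≤ y and verify: 95² + 252² = 9025 + 63504 = 72529 = n. ✓

n = 72529 = 95² + 252² (one valid representation with x ≤ y).


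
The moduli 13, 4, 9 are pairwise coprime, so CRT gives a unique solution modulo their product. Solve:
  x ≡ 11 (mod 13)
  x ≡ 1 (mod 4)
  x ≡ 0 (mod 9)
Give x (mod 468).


Moduli 13, 4, 9 are pairwise coprime; by CRT there is a unique solution modulo M = 13 · 4 · 9 = 468.
Solve pairwise, accumulating the modulus:
  Start with x ≡ 11 (mod 13).
  Combine with x ≡ 1 (mod 4): since gcd(13, 4) = 1, we get a unique residue mod 52.
    Write x = 11 + 13·t and substitute into x ≡ 1 (mod 4): 13·t ≡ 1 − 11 = -10 (mod 4).
    Reduce coefficients mod 4: 1·t ≡ 2 (mod 4).
    So t ≡ 2 (mod 4).
    Then x = 11 + 13·2 = 37, valid modulo lcm(13, 4) = 52: x ≡ 37 (mod 52).
  Combine with x ≡ 0 (mod 9): since gcd(52, 9) = 1, we get a unique residue mod 468.
    Write x = 37 + 52·t and substitute into x ≡ 0 (mod 9): 52·t ≡ 0 − 37 = -37 (mod 9).
    Reduce coefficients mod 9: 7·t ≡ 8 (mod 9).
    The inverse of 7 mod 9 is 4 (since 7·4 = 28 = 3·9 + 1), so t ≡ 4·8 = 32 ≡ 5 (mod 9).
    Then x = 37 + 52·5 = 297, valid modulo lcm(52, 9) = 468: x ≡ 297 (mod 468).
Verify: 297 mod 13 = 11 ✓, 297 mod 4 = 1 ✓, 297 mod 9 = 0 ✓.

x ≡ 297 (mod 468).


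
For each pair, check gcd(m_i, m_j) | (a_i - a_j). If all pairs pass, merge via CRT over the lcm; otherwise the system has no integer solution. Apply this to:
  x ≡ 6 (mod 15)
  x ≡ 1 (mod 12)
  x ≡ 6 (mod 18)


Moduli 15, 12, 18 are not pairwise coprime, so CRT works modulo lcm(m_i) when all pairwise compatibility conditions hold.
Pairwise compatibility: gcd(m_i, m_j) must divide a_i - a_j for every pair.
Merge one congruence at a time:
  Start: x ≡ 6 (mod 15).
  Combine with x ≡ 1 (mod 12): gcd(15, 12) = 3, and 1 - 6 = -5 is NOT divisible by 3.
    ⇒ system is inconsistent (no integer solution).

No solution (the system is inconsistent).


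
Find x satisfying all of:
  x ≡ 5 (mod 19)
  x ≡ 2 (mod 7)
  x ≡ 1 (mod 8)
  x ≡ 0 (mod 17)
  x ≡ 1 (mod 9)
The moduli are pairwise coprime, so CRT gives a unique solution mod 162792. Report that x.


Product of moduli M = 19 · 7 · 8 · 17 · 9 = 162792.
Merge one congruence at a time:
  Start: x ≡ 5 (mod 19).
  Combine with x ≡ 2 (mod 7); new modulus lcm = 133.
    Write x = 5 + 19·t and substitute into x ≡ 2 (mod 7): 19·t ≡ 2 − 5 = -3 (mod 7).
    Reduce coefficients mod 7: 5·t ≡ 4 (mod 7).
    The inverse of 5 mod 7 is 3 (since 5·3 = 15 = 2·7 + 1), so t ≡ 3·4 = 12 ≡ 5 (mod 7).
    Then x = 5 + 19·5 = 100, valid modulo lcm(19, 7) = 133: x ≡ 100 (mod 133).
  Combine with x ≡ 1 (mod 8); new modulus lcm = 1064.
    Write x = 100 + 133·t and substitute into x ≡ 1 (mod 8): 133·t ≡ 1 − 100 = -99 (mod 8).
    Reduce coefficients mod 8: 5·t ≡ 5 (mod 8).
    The inverse of 5 mod 8 is 5 (since 5·5 = 25 = 3·8 + 1), so t ≡ 5·5 = 25 ≡ 1 (mod 8).
    Then x = 100 + 133·1 = 233, valid modulo lcm(133, 8) = 1064: x ≡ 233 (mod 1064).
  Combine with x ≡ 0 (mod 17); new modulus lcm = 18088.
    Write x = 233 + 1064·t and substitute into x ≡ 0 (mod 17): 1064·t ≡ 0 − 233 = -233 (mod 17).
    Reduce coefficients mod 17: 10·t ≡ 5 (mod 17).
    The inverse of 10 mod 17 is 12 (since 10·12 = 120 = 7·17 + 1), so t ≡ 12·5 = 60 ≡ 9 (mod 17).
    Then x = 233 + 1064·9 = 9809, valid modulo lcm(1064, 17) = 18088: x ≡ 9809 (mod 18088).
  Combine with x ≡ 1 (mod 9); new modulus lcm = 162792.
    Write x = 9809 + 18088·t and substitute into x ≡ 1 (mod 9): 18088·t ≡ 1 − 9809 = -9808 (mod 9).
    Reduce coefficients mod 9: 7·t ≡ 2 (mod 9).
    The inverse of 7 mod 9 is 4 (since 7·4 = 28 = 3·9 + 1), so t ≡ 4·2 = 8 ≡ 8 (mod 9).
    Then x = 9809 + 18088·8 = 154513, valid modulo lcm(18088, 9) = 162792: x ≡ 154513 (mod 162792).
Verify against each original: 154513 mod 19 = 5, 154513 mod 7 = 2, 154513 mod 8 = 1, 154513 mod 17 = 0, 154513 mod 9 = 1.

x ≡ 154513 (mod 162792).


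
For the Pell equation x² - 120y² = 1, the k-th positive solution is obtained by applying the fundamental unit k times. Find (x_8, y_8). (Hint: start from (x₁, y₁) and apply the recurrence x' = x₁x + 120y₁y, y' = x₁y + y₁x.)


Step 1: Find the fundamental solution (x₁, y₁) of x² - 120y² = 1.
  Expand √120 as a continued fraction. a₀ = ⌊√120⌋ = 10; iterate m_{k+1} = d_k·a_k − m_k, d_{k+1} = (120 − m_{k+1}²)/d_k, a_{k+1} = ⌊(a₀ + m_{k+1})/d_{k+1}⌋ (starting m₀ = 0, d₀ = 1), with convergents p_k = a_k·p_{k-1} + p_{k-2}, q_k = a_k·q_{k-1} + q_{k-2} (p₋₁ = 1, q₋₁ = 0):
  k = 0: a₀ = 10; p₀/q₀ = 10/1; p₀² − 120·q₀² = 100 − 120 = -20.
  k = 1: m = 10, d = 20, a = ⌊(10 + 10)/20⌋ = 1; p/q = (1·10 + 1)/(1·1 + 0) = 11/1; p² − 120·q² = 121 − 120 = 1.
  The first convergent with p² − 120·q² = 1 gives the fundamental solution (x₁, y₁) = (11, 1).
Step 2: Apply the recurrence (x_{n+1}, y_{n+1}) = (x₁x_n + 120y₁y_n, x₁y_n + y₁x_n) repeatedly.
  From (x_1, y_1) = (11, 1): x_2 = 11·11 + 120·1·1 = 241; y_2 = 11·1 + 1·11 = 22.
  From (x_2, y_2) = (241, 22): x_3 = 11·241 + 120·1·22 = 5291; y_3 = 11·22 + 1·241 = 483.
  From (x_3, y_3) = (5291, 483): x_4 = 11·5291 + 120·1·483 = 116161; y_4 = 11·483 + 1·5291 = 10604.
  From (x_4, y_4) = (116161, 10604): x_5 = 11·116161 + 120·1·10604 = 2550251; y_5 = 11·10604 + 1·116161 = 232805.
  From (x_5, y_5) = (2550251, 232805): x_6 = 11·2550251 + 120·1·232805 = 55989361; y_6 = 11·232805 + 1·2550251 = 5111106.
  From (x_6, y_6) = (55989361, 5111106): x_7 = 11·55989361 + 120·1·5111106 = 1229215691; y_7 = 11·5111106 + 1·55989361 = 112211527.
  From (x_7, y_7) = (1229215691, 112211527): x_8 = 11·1229215691 + 120·1·112211527 = 26986755841; y_8 = 11·112211527 + 1·1229215691 = 2463542488.
Step 3: Verify x_8² - 120·y_8² = 728284990821747617281 - 728284990821747617280 = 1 (should be 1). ✓

(x_1, y_1) = (11, 1); (x_8, y_8) = (26986755841, 2463542488).


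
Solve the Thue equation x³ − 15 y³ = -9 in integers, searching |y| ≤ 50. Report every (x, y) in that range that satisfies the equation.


The equation is x³ - 15y³ = -9. For fixed y, x³ = 15·y³ − 9, so a solution requires the RHS to be a perfect cube.
Strategy: iterate y from -50 to 50, compute RHS = 15·y³ − 9, and check whether it is a (positive or negative) perfect cube.
Check small values of y:
  y = 0: RHS = -9 is not a perfect cube.
  y = 1: RHS = 6 is not a perfect cube.
  y = -1: RHS = -24 is not a perfect cube.
  y = 2: RHS = 111 is not a perfect cube.
  y = -2: RHS = -129 is not a perfect cube.
  y = 3: RHS = 396 is not a perfect cube.
  y = -3: RHS = -414 is not a perfect cube.
Continuing the search up to |y| = 50 finds no solutions either.
No (x, y) in the scanned range satisfies the equation.

No integer solutions with |y| ≤ 50.


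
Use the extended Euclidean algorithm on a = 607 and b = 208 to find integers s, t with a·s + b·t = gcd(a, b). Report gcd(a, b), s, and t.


Euclidean algorithm on (607, 208) — divide until remainder is 0:
  607 = 2 · 208 + 191
  208 = 1 · 191 + 17
  191 = 11 · 17 + 4
  17 = 4 · 4 + 1
  4 = 4 · 1 + 0
gcd(607, 208) = 1.
Track Bezout coefficients alongside the remainders: start with r₀ = 607 = a·1 + b·0 (s = 1, t = 0) and r₁ = 208 = a·0 + b·1 (s = 0, t = 1); each new remainder r_{k+1} = r_{k-1} − q_k·r_k inherits s_{k+1} = s_{k-1} − q_k·s_k, t_{k+1} = t_{k-1} − q_k·t_k, so r_k = a·s_k + b·t_k at every step:
  q = 2: r = 191, s = 1 − 2·0 = 1, t = 0 − 2·1 = -2  (check: 607·1 + 208·(-2) = 191)
  q = 1: r = 17, s = 0 − 1·1 = -1, t = 1 − 1·(-2) = 3  (check: 607·(-1) + 208·3 = 17)
  q = 11: r = 4, s = 1 − 11·(-1) = 12, t = -2 − 11·3 = -35  (check: 607·12 + 208·(-35) = 4)
  q = 4: r = 1, s = -1 − 4·12 = -49, t = 3 − 4·(-35) = 143  (check: 607·(-49) + 208·143 = 1)
The row with r = 1 (the gcd) gives the Bezout coefficients s = -49, t = 143.
Result: 607 · (-49) + 208 · (143) = 1.

gcd(607, 208) = 1; s = -49, t = 143 (check: 607·(-49) + 208·143 = 1).


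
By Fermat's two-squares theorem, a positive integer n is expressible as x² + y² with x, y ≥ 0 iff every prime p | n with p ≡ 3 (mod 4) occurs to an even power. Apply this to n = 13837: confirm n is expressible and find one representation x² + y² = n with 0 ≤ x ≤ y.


Step 1: Factor n = 13837 = 101 · 137.
Step 2: Check the mod-4 condition on each prime factor: 101 ≡ 1 (mod 4), exponent 1; 137 ≡ 1 (mod 4), exponent 1.
All primes ≡ 3 (mod 4) appear to even exponent (or don't appear), so by the two-squares theorem n IS expressible as a sum of two squares.
Step 3: Build a representation. Here n = 101 · 137 is a product of primes ≡ 1 (mod 4). Each prime p ≡ 1 (mod 4) is itself a sum of two squares; find a² by testing p − a² for a perfect square:
  101: 101 − 1² = 100 = 10² ⇒ 101 = 1² + 10².
  137: 137 − 1² = 136, 137 − 2² = 133, 137 − 3² = 128, 137 − 4² = 121 = 11² ⇒ 137 = 4² + 11².
  Combine using the Brahmagupta–Fibonacci identity (a² + b²)(c² + d²) = (ac − bd)² + (ad + bc)² = (ac + bd)² + (ad − bc)²:
  101 · 137 = 13837: from (1² + 10²)(4² + 11²), take (1·4 − 10·11, 1·11 + 10·4) = (4 − 110, 11 + 40) = (-106, 51); dropping signs (only squares matter) gives (106, 51); check 106² + 51² = 11236 + 2601 = 13837 ✓.
Step 4: Order so x ≤ y and verify: 51² + 106² = 2601 + 11236 = 13837 = n. ✓

n = 13837 = 51² + 106² (one valid representation with x ≤ y).


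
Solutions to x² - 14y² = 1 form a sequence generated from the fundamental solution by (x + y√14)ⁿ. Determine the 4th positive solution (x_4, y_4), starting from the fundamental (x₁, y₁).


Step 1: Find the fundamental solution (x₁, y₁) of x² - 14y² = 1.
  Expand √14 as a continued fraction. a₀ = ⌊√14⌋ = 3; iterate m_{k+1} = d_k·a_k − m_k, d_{k+1} = (14 − m_{k+1}²)/d_k, a_{k+1} = ⌊(a₀ + m_{k+1})/d_{k+1}⌋ (starting m₀ = 0, d₀ = 1), with convergents p_k = a_k·p_{k-1} + p_{k-2}, q_k = a_k·q_{k-1} + q_{k-2} (p₋₁ = 1, q₋₁ = 0):
  k = 0: a₀ = 3; p₀/q₀ = 3/1; p₀² − 14·q₀² = 9 − 14 = -5.
  k = 1: m = 3, d = 5, a = ⌊(3 + 3)/5⌋ = 1; p/q = (1·3 + 1)/(1·1 + 0) = 4/1; p² − 14·q² = 16 − 14 = 2.
  k = 2: m = 2, d = 2, a = ⌊(3 + 2)/2⌋ = 2; p/q = (2·4 + 3)/(2·1 + 1) = 11/3; p² − 14·q² = 121 − 126 = -5.
  k = 3: m = 2, d = 5, a = ⌊(3 + 2)/5⌋ = 1; p/q = (1·11 + 4)/(1·3 + 1) = 15/4; p² − 14·q² = 225 − 224 = 1.
  The first convergent with p² − 14·q² = 1 gives the fundamental solution (x₁, y₁) = (15, 4).
Step 2: Apply the recurrence (x_{n+1}, y_{n+1}) = (x₁x_n + 14y₁y_n, x₁y_n + y₁x_n) repeatedly.
  From (x_1, y_1) = (15, 4): x_2 = 15·15 + 14·4·4 = 449; y_2 = 15·4 + 4·15 = 120.
  From (x_2, y_2) = (449, 120): x_3 = 15·449 + 14·4·120 = 13455; y_3 = 15·120 + 4·449 = 3596.
  From (x_3, y_3) = (13455, 3596): x_4 = 15·13455 + 14·4·3596 = 403201; y_4 = 15·3596 + 4·13455 = 107760.
Step 3: Verify x_4² - 14·y_4² = 162571046401 - 162571046400 = 1 (should be 1). ✓

(x_1, y_1) = (15, 4); (x_4, y_4) = (403201, 107760).


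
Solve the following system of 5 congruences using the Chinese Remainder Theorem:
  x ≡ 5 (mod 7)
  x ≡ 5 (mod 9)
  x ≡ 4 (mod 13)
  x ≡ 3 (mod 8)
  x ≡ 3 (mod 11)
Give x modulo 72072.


Product of moduli M = 7 · 9 · 13 · 8 · 11 = 72072.
Merge one congruence at a time:
  Start: x ≡ 5 (mod 7).
  Combine with x ≡ 5 (mod 9); new modulus lcm = 63.
    Write x = 5 + 7·t and substitute into x ≡ 5 (mod 9): 7·t ≡ 5 − 5 = 0 (mod 9).
    The inverse of 7 mod 9 is 4 (since 7·4 = 28 = 3·9 + 1), so t ≡ 4·0 = 0 ≡ 0 (mod 9).
    Then x = 5 + 7·0 = 5, valid modulo lcm(7, 9) = 63: x ≡ 5 (mod 63).
  Combine with x ≡ 4 (mod 13); new modulus lcm = 819.
    Write x = 5 + 63·t and substitute into x ≡ 4 (mod 13): 63·t ≡ 4 − 5 = -1 (mod 13).
    Reduce coefficients mod 13: 11·t ≡ 12 (mod 13).
    The inverse of 11 mod 13 is 6 (since 11·6 = 66 = 5·13 + 1), so t ≡ 6·12 = 72 ≡ 7 (mod 13).
    Then x = 5 + 63·7 = 446, valid modulo lcm(63, 13) = 819: x ≡ 446 (mod 819).
  Combine with x ≡ 3 (mod 8); new modulus lcm = 6552.
    Write x = 446 + 819·t and substitute into x ≡ 3 (mod 8): 819·t ≡ 3 − 446 = -443 (mod 8).
    Reduce coefficients mod 8: 3·t ≡ 5 (mod 8).
    The inverse of 3 mod 8 is 3 (since 3·3 = 9 = 1·8 + 1), so t ≡ 3·5 = 15 ≡ 7 (mod 8).
    Then x = 446 + 819·7 = 6179, valid modulo lcm(819, 8) = 6552: x ≡ 6179 (mod 6552).
  Combine with x ≡ 3 (mod 11); new modulus lcm = 72072.
    Write x = 6179 + 6552·t and substitute into x ≡ 3 (mod 11): 6552·t ≡ 3 − 6179 = -6176 (mod 11).
    Reduce coefficients mod 11: 7·t ≡ 6 (mod 11).
    The inverse of 7 mod 11 is 8 (since 7·8 = 56 = 5·11 + 1), so t ≡ 8·6 = 48 ≡ 4 (mod 11).
    Then x = 6179 + 6552·4 = 32387, valid modulo lcm(6552, 11) = 72072: x ≡ 32387 (mod 72072).
Verify against each original: 32387 mod 7 = 5, 32387 mod 9 = 5, 32387 mod 13 = 4, 32387 mod 8 = 3, 32387 mod 11 = 3.

x ≡ 32387 (mod 72072).


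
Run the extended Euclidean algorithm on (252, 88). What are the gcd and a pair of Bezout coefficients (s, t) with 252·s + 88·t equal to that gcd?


Euclidean algorithm on (252, 88) — divide until remainder is 0:
  252 = 2 · 88 + 76
  88 = 1 · 76 + 12
  76 = 6 · 12 + 4
  12 = 3 · 4 + 0
gcd(252, 88) = 4.
Track Bezout coefficients alongside the remainders: start with r₀ = 252 = a·1 + b·0 (s = 1, t = 0) and r₁ = 88 = a·0 + b·1 (s = 0, t = 1); each new remainder r_{k+1} = r_{k-1} − q_k·r_k inherits s_{k+1} = s_{k-1} − q_k·s_k, t_{k+1} = t_{k-1} − q_k·t_k, so r_k = a·s_k + b·t_k at every step:
  q = 2: r = 76, s = 1 − 2·0 = 1, t = 0 − 2·1 = -2  (check: 252·1 + 88·(-2) = 76)
  q = 1: r = 12, s = 0 − 1·1 = -1, t = 1 − 1·(-2) = 3  (check: 252·(-1) + 88·3 = 12)
  q = 6: r = 4, s = 1 − 6·(-1) = 7, t = -2 − 6·3 = -20  (check: 252·7 + 88·(-20) = 4)
The row with r = 4 (the gcd) gives the Bezout coefficients s = 7, t = -20.
Result: 252 · (7) + 88 · (-20) = 4.

gcd(252, 88) = 4; s = 7, t = -20 (check: 252·7 + 88·(-20) = 4).


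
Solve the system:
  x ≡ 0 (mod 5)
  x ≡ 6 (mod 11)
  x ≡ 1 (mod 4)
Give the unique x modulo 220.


Moduli 5, 11, 4 are pairwise coprime; by CRT there is a unique solution modulo M = 5 · 11 · 4 = 220.
Solve pairwise, accumulating the modulus:
  Start with x ≡ 0 (mod 5).
  Combine with x ≡ 6 (mod 11): since gcd(5, 11) = 1, we get a unique residue mod 55.
    Write x = 0 + 5·t and substitute into x ≡ 6 (mod 11): 5·t ≡ 6 − 0 = 6 (mod 11).
    The inverse of 5 mod 11 is 9 (since 5·9 = 45 = 4·11 + 1), so t ≡ 9·6 = 54 ≡ 10 (mod 11).
    Then x = 0 + 5·10 = 50, valid modulo lcm(5, 11) = 55: x ≡ 50 (mod 55).
  Combine with x ≡ 1 (mod 4): since gcd(55, 4) = 1, we get a unique residue mod 220.
    Write x = 50 + 55·t and substitute into x ≡ 1 (mod 4): 55·t ≡ 1 − 50 = -49 (mod 4).
    Reduce coefficients mod 4: 3·t ≡ 3 (mod 4).
    The inverse of 3 mod 4 is 3 (since 3·3 = 9 = 2·4 + 1), so t ≡ 3·3 = 9 ≡ 1 (mod 4).
    Then x = 50 + 55·1 = 105, valid modulo lcm(55, 4) = 220: x ≡ 105 (mod 220).
Verify: 105 mod 5 = 0 ✓, 105 mod 11 = 6 ✓, 105 mod 4 = 1 ✓.

x ≡ 105 (mod 220).


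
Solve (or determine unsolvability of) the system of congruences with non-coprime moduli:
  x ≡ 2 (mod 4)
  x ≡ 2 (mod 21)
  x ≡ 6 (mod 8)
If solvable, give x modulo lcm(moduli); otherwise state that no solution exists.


Moduli 4, 21, 8 are not pairwise coprime, so CRT works modulo lcm(m_i) when all pairwise compatibility conditions hold.
Pairwise compatibility: gcd(m_i, m_j) must divide a_i - a_j for every pair.
Merge one congruence at a time:
  Start: x ≡ 2 (mod 4).
  Combine with x ≡ 2 (mod 21): gcd(4, 21) = 1; 2 - 2 = 0, which IS divisible by 1, so compatible.
    Write x = 2 + 4·t and substitute into x ≡ 2 (mod 21): 4·t ≡ 2 − 2 = 0 (mod 21).
    The inverse of 4 mod 21 is 16 (since 4·16 = 64 = 3·21 + 1), so t ≡ 16·0 = 0 ≡ 0 (mod 21).
    Then x = 2 + 4·0 = 2, valid modulo lcm(4, 21) = 84: x ≡ 2 (mod 84).
  Combine with x ≡ 6 (mod 8): gcd(84, 8) = 4; 6 - 2 = 4, which IS divisible by 4, so compatible.
    Write x = 2 + 84·t and substitute into x ≡ 6 (mod 8): 84·t ≡ 6 − 2 = 4 (mod 8).
    Divide the congruence (and modulus) by g = 4: 21·t ≡ 1 (mod 2).
    Reduce coefficients mod 2: 1·t ≡ 1 (mod 2).
    So t ≡ 1 (mod 2).
    Then x = 2 + 84·1 = 86, valid modulo lcm(84, 8) = 168: x ≡ 86 (mod 168).
Verify: 86 mod 4 = 2, 86 mod 21 = 2, 86 mod 8 = 6.

x ≡ 86 (mod 168).


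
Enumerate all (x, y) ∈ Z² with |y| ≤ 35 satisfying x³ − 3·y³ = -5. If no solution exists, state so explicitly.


The equation is x³ - 3y³ = -5. For fixed y, x³ = 3·y³ − 5, so a solution requires the RHS to be a perfect cube.
Strategy: iterate y from -35 to 35, compute RHS = 3·y³ − 5, and check whether it is a (positive or negative) perfect cube.
Check small values of y:
  y = 0: RHS = -5 is not a perfect cube.
  y = 1: RHS = -2 is not a perfect cube.
  y = -1: RHS = -8 = (-2)³ ⇒ x = -2 works.
  y = 2: RHS = 19 is not a perfect cube.
  y = -2: RHS = -29 is not a perfect cube.
  y = 3: RHS = 76 is not a perfect cube.
  y = -3: RHS = -86 is not a perfect cube.
Continuing the search up to |y| = 35 finds no further solutions beyond those listed.
Collected solutions: (-2, -1).

Solutions (with |y| ≤ 35): (-2, -1).


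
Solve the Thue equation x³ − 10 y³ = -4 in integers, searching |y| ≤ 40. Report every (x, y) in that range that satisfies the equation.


The equation is x³ - 10y³ = -4. For fixed y, x³ = 10·y³ − 4, so a solution requires the RHS to be a perfect cube.
Strategy: iterate y from -40 to 40, compute RHS = 10·y³ − 4, and check whether it is a (positive or negative) perfect cube.
Check small values of y:
  y = 0: RHS = -4 is not a perfect cube.
  y = 1: RHS = 6 is not a perfect cube.
  y = -1: RHS = -14 is not a perfect cube.
  y = 2: RHS = 76 is not a perfect cube.
  y = -2: RHS = -84 is not a perfect cube.
  y = 3: RHS = 266 is not a perfect cube.
  y = -3: RHS = -274 is not a perfect cube.
Continuing the search up to |y| = 40 finds no solutions either.
No (x, y) in the scanned range satisfies the equation.

No integer solutions with |y| ≤ 40.


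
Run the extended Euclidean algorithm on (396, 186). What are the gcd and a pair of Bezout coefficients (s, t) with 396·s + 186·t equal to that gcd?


Euclidean algorithm on (396, 186) — divide until remainder is 0:
  396 = 2 · 186 + 24
  186 = 7 · 24 + 18
  24 = 1 · 18 + 6
  18 = 3 · 6 + 0
gcd(396, 186) = 6.
Track Bezout coefficients alongside the remainders: start with r₀ = 396 = a·1 + b·0 (s = 1, t = 0) and r₁ = 186 = a·0 + b·1 (s = 0, t = 1); each new remainder r_{k+1} = r_{k-1} − q_k·r_k inherits s_{k+1} = s_{k-1} − q_k·s_k, t_{k+1} = t_{k-1} − q_k·t_k, so r_k = a·s_k + b·t_k at every step:
  q = 2: r = 24, s = 1 − 2·0 = 1, t = 0 − 2·1 = -2  (check: 396·1 + 186·(-2) = 24)
  q = 7: r = 18, s = 0 − 7·1 = -7, t = 1 − 7·(-2) = 15  (check: 396·(-7) + 186·15 = 18)
  q = 1: r = 6, s = 1 − 1·(-7) = 8, t = -2 − 1·15 = -17  (check: 396·8 + 186·(-17) = 6)
The row with r = 6 (the gcd) gives the Bezout coefficients s = 8, t = -17.
Result: 396 · (8) + 186 · (-17) = 6.

gcd(396, 186) = 6; s = 8, t = -17 (check: 396·8 + 186·(-17) = 6).


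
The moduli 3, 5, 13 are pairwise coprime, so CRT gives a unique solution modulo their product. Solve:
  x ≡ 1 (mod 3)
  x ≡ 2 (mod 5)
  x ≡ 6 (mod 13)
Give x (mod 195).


Moduli 3, 5, 13 are pairwise coprime; by CRT there is a unique solution modulo M = 3 · 5 · 13 = 195.
Solve pairwise, accumulating the modulus:
  Start with x ≡ 1 (mod 3).
  Combine with x ≡ 2 (mod 5): since gcd(3, 5) = 1, we get a unique residue mod 15.
    Write x = 1 + 3·t and substitute into x ≡ 2 (mod 5): 3·t ≡ 2 − 1 = 1 (mod 5).
    The inverse of 3 mod 5 is 2 (since 3·2 = 6 = 1·5 + 1), so t ≡ 2·1 = 2 ≡ 2 (mod 5).
    Then x = 1 + 3·2 = 7, valid modulo lcm(3, 5) = 15: x ≡ 7 (mod 15).
  Combine with x ≡ 6 (mod 13): since gcd(15, 13) = 1, we get a unique residue mod 195.
    Write x = 7 + 15·t and substitute into x ≡ 6 (mod 13): 15·t ≡ 6 − 7 = -1 (mod 13).
    Reduce coefficients mod 13: 2·t ≡ 12 (mod 13).
    The inverse of 2 mod 13 is 7 (since 2·7 = 14 = 1·13 + 1), so t ≡ 7·12 = 84 ≡ 6 (mod 13).
    Then x = 7 + 15·6 = 97, valid modulo lcm(15, 13) = 195: x ≡ 97 (mod 195).
Verify: 97 mod 3 = 1 ✓, 97 mod 5 = 2 ✓, 97 mod 13 = 6 ✓.

x ≡ 97 (mod 195).


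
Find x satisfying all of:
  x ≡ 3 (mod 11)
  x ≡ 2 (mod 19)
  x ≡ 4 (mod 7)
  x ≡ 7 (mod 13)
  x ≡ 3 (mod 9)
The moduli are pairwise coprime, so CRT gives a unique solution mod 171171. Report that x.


Product of moduli M = 11 · 19 · 7 · 13 · 9 = 171171.
Merge one congruence at a time:
  Start: x ≡ 3 (mod 11).
  Combine with x ≡ 2 (mod 19); new modulus lcm = 209.
    Write x = 3 + 11·t and substitute into x ≡ 2 (mod 19): 11·t ≡ 2 − 3 = -1 (mod 19).
    Reduce coefficients mod 19: 11·t ≡ 18 (mod 19).
    The inverse of 11 mod 19 is 7 (since 11·7 = 77 = 4·19 + 1), so t ≡ 7·18 = 126 ≡ 12 (mod 19).
    Then x = 3 + 11·12 = 135, valid modulo lcm(11, 19) = 209: x ≡ 135 (mod 209).
  Combine with x ≡ 4 (mod 7); new modulus lcm = 1463.
    Write x = 135 + 209·t and substitute into x ≡ 4 (mod 7): 209·t ≡ 4 − 135 = -131 (mod 7).
    Reduce coefficients mod 7: 6·t ≡ 2 (mod 7).
    The inverse of 6 mod 7 is 6 (since 6·6 = 36 = 5·7 + 1), so t ≡ 6·2 = 12 ≡ 5 (mod 7).
    Then x = 135 + 209·5 = 1180, valid modulo lcm(209, 7) = 1463: x ≡ 1180 (mod 1463).
  Combine with x ≡ 7 (mod 13); new modulus lcm = 19019.
    Write x = 1180 + 1463·t and substitute into x ≡ 7 (mod 13): 1463·t ≡ 7 − 1180 = -1173 (mod 13).
    Reduce coefficients mod 13: 7·t ≡ 10 (mod 13).
    The inverse of 7 mod 13 is 2 (since 7·2 = 14 = 1·13 + 1), so t ≡ 2·10 = 20 ≡ 7 (mod 13).
    Then x = 1180 + 1463·7 = 11421, valid modulo lcm(1463, 13) = 19019: x ≡ 11421 (mod 19019).
  Combine with x ≡ 3 (mod 9); new modulus lcm = 171171.
    Write x = 11421 + 19019·t and substitute into x ≡ 3 (mod 9): 19019·t ≡ 3 − 11421 = -11418 (mod 9).
    Reduce coefficients mod 9: 2·t ≡ 3 (mod 9).
    The inverse of 2 mod 9 is 5 (since 2·5 = 10 = 1·9 + 1), so t ≡ 5·3 = 15 ≡ 6 (mod 9).
    Then x = 11421 + 19019·6 = 125535, valid modulo lcm(19019, 9) = 171171: x ≡ 125535 (mod 171171).
Verify against each original: 125535 mod 11 = 3, 125535 mod 19 = 2, 125535 mod 7 = 4, 125535 mod 13 = 7, 125535 mod 9 = 3.

x ≡ 125535 (mod 171171).


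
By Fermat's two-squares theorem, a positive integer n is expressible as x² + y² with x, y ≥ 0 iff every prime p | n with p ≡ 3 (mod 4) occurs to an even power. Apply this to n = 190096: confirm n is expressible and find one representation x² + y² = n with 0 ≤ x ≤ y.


Step 1: Factor n = 190096 = 2^4 · 109^2.
Step 2: Check the mod-4 condition on each prime factor: 2 = 2 (special); 109 ≡ 1 (mod 4), exponent 2.
All primes ≡ 3 (mod 4) appear to even exponent (or don't appear), so by the two-squares theorem n IS expressible as a sum of two squares.
Step 3: Build a representation. Group n = k² · m with k = 4 and m = 109 · 109 = 11881 (a product of primes ≡ 1 (mod 4)); a representation of m scales to one of n via (k·x)² + (k·y)² = k²(x² + y²). Each prime p ≡ 1 (mod 4) is itself a sum of two squares; find a² by testing p − a² for a perfect square:
  109: 109 − 1² = 108, 109 − 2² = 105, 109 − 3² = 100 = 10² ⇒ 109 = 3² + 10².
  Combine using the Brahmagupta–Fibonacci identity (a² + b²)(c² + d²) = (ac − bd)² + (ad + bc)² = (ac + bd)² + (ad − bc)²:
  109 · 109 = 11881: from (3² + 10²)(3² + 10²), take (3·3 − 10·10, 3·10 + 10·3) = (9 − 100, 30 + 30) = (-91, 60); dropping signs (only squares matter) gives (91, 60); check 91² + 60² = 8281 + 3600 = 11881 ✓.
  Scale by k = 4: (4·91, 4·60) = (364, 240).
Step 4: Order so x ≤ y and verify: 240² + 364² = 57600 + 132496 = 190096 = n. ✓

n = 190096 = 240² + 364² (one valid representation with x ≤ y).


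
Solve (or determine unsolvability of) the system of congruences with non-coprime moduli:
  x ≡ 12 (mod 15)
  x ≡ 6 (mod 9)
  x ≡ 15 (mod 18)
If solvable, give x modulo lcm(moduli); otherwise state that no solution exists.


Moduli 15, 9, 18 are not pairwise coprime, so CRT works modulo lcm(m_i) when all pairwise compatibility conditions hold.
Pairwise compatibility: gcd(m_i, m_j) must divide a_i - a_j for every pair.
Merge one congruence at a time:
  Start: x ≡ 12 (mod 15).
  Combine with x ≡ 6 (mod 9): gcd(15, 9) = 3; 6 - 12 = -6, which IS divisible by 3, so compatible.
    Write x = 12 + 15·t and substitute into x ≡ 6 (mod 9): 15·t ≡ 6 − 12 = -6 (mod 9).
    Divide the congruence (and modulus) by g = 3: 5·t ≡ -2 (mod 3).
    Reduce coefficients mod 3: 2·t ≡ 1 (mod 3).
    The inverse of 2 mod 3 is 2 (since 2·2 = 4 = 1·3 + 1), so t ≡ 2·1 = 2 ≡ 2 (mod 3).
    Then x = 12 + 15·2 = 42, valid modulo lcm(15, 9) = 45: x ≡ 42 (mod 45).
  Combine with x ≡ 15 (mod 18): gcd(45, 18) = 9; 15 - 42 = -27, which IS divisible by 9, so compatible.
    Write x = 42 + 45·t and substitute into x ≡ 15 (mod 18): 45·t ≡ 15 − 42 = -27 (mod 18).
    Divide the congruence (and modulus) by g = 9: 5·t ≡ -3 (mod 2).
    Reduce coefficients mod 2: 1·t ≡ 1 (mod 2).
    So t ≡ 1 (mod 2).
    Then x = 42 + 45·1 = 87, valid modulo lcm(45, 18) = 90: x ≡ 87 (mod 90).
Verify: 87 mod 15 = 12, 87 mod 9 = 6, 87 mod 18 = 15.

x ≡ 87 (mod 90).


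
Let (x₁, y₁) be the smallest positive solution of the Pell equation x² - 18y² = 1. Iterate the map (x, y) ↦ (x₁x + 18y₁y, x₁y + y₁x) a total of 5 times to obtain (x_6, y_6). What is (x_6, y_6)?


Step 1: Find the fundamental solution (x₁, y₁) of x² - 18y² = 1.
  Expand √18 as a continued fraction. a₀ = ⌊√18⌋ = 4; iterate m_{k+1} = d_k·a_k − m_k, d_{k+1} = (18 − m_{k+1}²)/d_k, a_{k+1} = ⌊(a₀ + m_{k+1})/d_{k+1}⌋ (starting m₀ = 0, d₀ = 1), with convergents p_k = a_k·p_{k-1} + p_{k-2}, q_k = a_k·q_{k-1} + q_{k-2} (p₋₁ = 1, q₋₁ = 0):
  k = 0: a₀ = 4; p₀/q₀ = 4/1; p₀² − 18·q₀² = 16 − 18 = -2.
  k = 1: m = 4, d = 2, a = ⌊(4 + 4)/2⌋ = 4; p/q = (4·4 + 1)/(4·1 + 0) = 17/4; p² − 18·q² = 289 − 288 = 1.
  The first convergent with p² − 18·q² = 1 gives the fundamental solution (x₁, y₁) = (17, 4).
Step 2: Apply the recurrence (x_{n+1}, y_{n+1}) = (x₁x_n + 18y₁y_n, x₁y_n + y₁x_n) repeatedly.
  From (x_1, y_1) = (17, 4): x_2 = 17·17 + 18·4·4 = 577; y_2 = 17·4 + 4·17 = 136.
  From (x_2, y_2) = (577, 136): x_3 = 17·577 + 18·4·136 = 19601; y_3 = 17·136 + 4·577 = 4620.
  From (x_3, y_3) = (19601, 4620): x_4 = 17·19601 + 18·4·4620 = 665857; y_4 = 17·4620 + 4·19601 = 156944.
  From (x_4, y_4) = (665857, 156944): x_5 = 17·665857 + 18·4·156944 = 22619537; y_5 = 17·156944 + 4·665857 = 5331476.
  From (x_5, y_5) = (22619537, 5331476): x_6 = 17·22619537 + 18·4·5331476 = 768398401; y_6 = 17·5331476 + 4·22619537 = 181113240.
Step 3: Verify x_6² - 18·y_6² = 590436102659356801 - 590436102659356800 = 1 (should be 1). ✓

(x_1, y_1) = (17, 4); (x_6, y_6) = (768398401, 181113240).


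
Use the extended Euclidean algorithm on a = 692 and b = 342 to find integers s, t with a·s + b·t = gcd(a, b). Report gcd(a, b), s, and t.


Euclidean algorithm on (692, 342) — divide until remainder is 0:
  692 = 2 · 342 + 8
  342 = 42 · 8 + 6
  8 = 1 · 6 + 2
  6 = 3 · 2 + 0
gcd(692, 342) = 2.
Track Bezout coefficients alongside the remainders: start with r₀ = 692 = a·1 + b·0 (s = 1, t = 0) and r₁ = 342 = a·0 + b·1 (s = 0, t = 1); each new remainder r_{k+1} = r_{k-1} − q_k·r_k inherits s_{k+1} = s_{k-1} − q_k·s_k, t_{k+1} = t_{k-1} − q_k·t_k, so r_k = a·s_k + b·t_k at every step:
  q = 2: r = 8, s = 1 − 2·0 = 1, t = 0 − 2·1 = -2  (check: 692·1 + 342·(-2) = 8)
  q = 42: r = 6, s = 0 − 42·1 = -42, t = 1 − 42·(-2) = 85  (check: 692·(-42) + 342·85 = 6)
  q = 1: r = 2, s = 1 − 1·(-42) = 43, t = -2 − 1·85 = -87  (check: 692·43 + 342·(-87) = 2)
The row with r = 2 (the gcd) gives the Bezout coefficients s = 43, t = -87.
Result: 692 · (43) + 342 · (-87) = 2.

gcd(692, 342) = 2; s = 43, t = -87 (check: 692·43 + 342·(-87) = 2).


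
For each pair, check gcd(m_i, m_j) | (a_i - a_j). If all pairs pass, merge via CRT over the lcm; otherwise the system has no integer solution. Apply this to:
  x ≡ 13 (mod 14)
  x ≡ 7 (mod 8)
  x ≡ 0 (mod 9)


Moduli 14, 8, 9 are not pairwise coprime, so CRT works modulo lcm(m_i) when all pairwise compatibility conditions hold.
Pairwise compatibility: gcd(m_i, m_j) must divide a_i - a_j for every pair.
Merge one congruence at a time:
  Start: x ≡ 13 (mod 14).
  Combine with x ≡ 7 (mod 8): gcd(14, 8) = 2; 7 - 13 = -6, which IS divisible by 2, so compatible.
    Write x = 13 + 14·t and substitute into x ≡ 7 (mod 8): 14·t ≡ 7 − 13 = -6 (mod 8).
    Divide the congruence (and modulus) by g = 2: 7·t ≡ -3 (mod 4).
    Reduce coefficients mod 4: 3·t ≡ 1 (mod 4).
    The inverse of 3 mod 4 is 3 (since 3·3 = 9 = 2·4 + 1), so t ≡ 3·1 = 3 ≡ 3 (mod 4).
    Then x = 13 + 14·3 = 55, valid modulo lcm(14, 8) = 56: x ≡ 55 (mod 56).
  Combine with x ≡ 0 (mod 9): gcd(56, 9) = 1; 0 - 55 = -55, which IS divisible by 1, so compatible.
    Write x = 55 + 56·t and substitute into x ≡ 0 (mod 9): 56·t ≡ 0 − 55 = -55 (mod 9).
    Reduce coefficients mod 9: 2·t ≡ 8 (mod 9).
    The inverse of 2 mod 9 is 5 (since 2·5 = 10 = 1·9 + 1), so t ≡ 5·8 = 40 ≡ 4 (mod 9).
    Then x = 55 + 56·4 = 279, valid modulo lcm(56, 9) = 504: x ≡ 279 (mod 504).
Verify: 279 mod 14 = 13, 279 mod 8 = 7, 279 mod 9 = 0.

x ≡ 279 (mod 504).


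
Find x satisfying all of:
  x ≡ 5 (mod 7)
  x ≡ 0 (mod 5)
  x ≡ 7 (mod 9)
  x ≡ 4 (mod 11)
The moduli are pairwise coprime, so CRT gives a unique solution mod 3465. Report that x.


Product of moduli M = 7 · 5 · 9 · 11 = 3465.
Merge one congruence at a time:
  Start: x ≡ 5 (mod 7).
  Combine with x ≡ 0 (mod 5); new modulus lcm = 35.
    Write x = 5 + 7·t and substitute into x ≡ 0 (mod 5): 7·t ≡ 0 − 5 = -5 (mod 5).
    Reduce coefficients mod 5: 2·t ≡ 0 (mod 5).
    The inverse of 2 mod 5 is 3 (since 2·3 = 6 = 1·5 + 1), so t ≡ 3·0 = 0 ≡ 0 (mod 5).
    Then x = 5 + 7·0 = 5, valid modulo lcm(7, 5) = 35: x ≡ 5 (mod 35).
  Combine with x ≡ 7 (mod 9); new modulus lcm = 315.
    Write x = 5 + 35·t and substitute into x ≡ 7 (mod 9): 35·t ≡ 7 − 5 = 2 (mod 9).
    Reduce coefficients mod 9: 8·t ≡ 2 (mod 9).
    The inverse of 8 mod 9 is 8 (since 8·8 = 64 = 7·9 + 1), so t ≡ 8·2 = 16 ≡ 7 (mod 9).
    Then x = 5 + 35·7 = 250, valid modulo lcm(35, 9) = 315: x ≡ 250 (mod 315).
  Combine with x ≡ 4 (mod 11); new modulus lcm = 3465.
    Write x = 250 + 315·t and substitute into x ≡ 4 (mod 11): 315·t ≡ 4 − 250 = -246 (mod 11).
    Reduce coefficients mod 11: 7·t ≡ 7 (mod 11).
    The inverse of 7 mod 11 is 8 (since 7·8 = 56 = 5·11 + 1), so t ≡ 8·7 = 56 ≡ 1 (mod 11).
    Then x = 250 + 315·1 = 565, valid modulo lcm(315, 11) = 3465: x ≡ 565 (mod 3465).
Verify against each original: 565 mod 7 = 5, 565 mod 5 = 0, 565 mod 9 = 7, 565 mod 11 = 4.

x ≡ 565 (mod 3465).


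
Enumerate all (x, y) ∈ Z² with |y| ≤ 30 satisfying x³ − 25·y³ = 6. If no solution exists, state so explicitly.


The equation is x³ - 25y³ = 6. For fixed y, x³ = 25·y³ + 6, so a solution requires the RHS to be a perfect cube.
Strategy: iterate y from -30 to 30, compute RHS = 25·y³ + 6, and check whether it is a (positive or negative) perfect cube.
Check small values of y:
  y = 0: RHS = 6 is not a perfect cube.
  y = 1: RHS = 31 is not a perfect cube.
  y = -1: RHS = -19 is not a perfect cube.
  y = 2: RHS = 206 is not a perfect cube.
  y = -2: RHS = -194 is not a perfect cube.
  y = 3: RHS = 681 is not a perfect cube.
  y = -3: RHS = -669 is not a perfect cube.
Continuing the search up to |y| = 30 finds no solutions either.
No (x, y) in the scanned range satisfies the equation.

No integer solutions with |y| ≤ 30.


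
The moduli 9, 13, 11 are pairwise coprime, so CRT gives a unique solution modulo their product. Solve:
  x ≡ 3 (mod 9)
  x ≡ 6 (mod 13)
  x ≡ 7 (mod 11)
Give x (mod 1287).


Moduli 9, 13, 11 are pairwise coprime; by CRT there is a unique solution modulo M = 9 · 13 · 11 = 1287.
Solve pairwise, accumulating the modulus:
  Start with x ≡ 3 (mod 9).
  Combine with x ≡ 6 (mod 13): since gcd(9, 13) = 1, we get a unique residue mod 117.
    Write x = 3 + 9·t and substitute into x ≡ 6 (mod 13): 9·t ≡ 6 − 3 = 3 (mod 13).
    The inverse of 9 mod 13 is 3 (since 9·3 = 27 = 2·13 + 1), so t ≡ 3·3 = 9 ≡ 9 (mod 13).
    Then x = 3 + 9·9 = 84, valid modulo lcm(9, 13) = 117: x ≡ 84 (mod 117).
  Combine with x ≡ 7 (mod 11): since gcd(117, 11) = 1, we get a unique residue mod 1287.
    Write x = 84 + 117·t and substitute into x ≡ 7 (mod 11): 117·t ≡ 7 − 84 = -77 (mod 11).
    Reduce coefficients mod 11: 7·t ≡ 0 (mod 11).
    The inverse of 7 mod 11 is 8 (since 7·8 = 56 = 5·11 + 1), so t ≡ 8·0 = 0 ≡ 0 (mod 11).
    Then x = 84 + 117·0 = 84, valid modulo lcm(117, 11) = 1287: x ≡ 84 (mod 1287).
Verify: 84 mod 9 = 3 ✓, 84 mod 13 = 6 ✓, 84 mod 11 = 7 ✓.

x ≡ 84 (mod 1287).
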